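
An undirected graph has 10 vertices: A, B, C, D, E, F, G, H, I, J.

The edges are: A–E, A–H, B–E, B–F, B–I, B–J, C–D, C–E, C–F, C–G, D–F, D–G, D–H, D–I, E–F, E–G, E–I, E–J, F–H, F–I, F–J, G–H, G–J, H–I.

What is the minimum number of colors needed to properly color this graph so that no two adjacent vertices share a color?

4

D, F, H, I form a clique, so at least 4 colors are needed.
A valid assignment using 4 colors: A=1, B=3, C=4, D=3, E=2, F=1, G=1, H=2, I=4, J=4. No two adjacent vertices share a color.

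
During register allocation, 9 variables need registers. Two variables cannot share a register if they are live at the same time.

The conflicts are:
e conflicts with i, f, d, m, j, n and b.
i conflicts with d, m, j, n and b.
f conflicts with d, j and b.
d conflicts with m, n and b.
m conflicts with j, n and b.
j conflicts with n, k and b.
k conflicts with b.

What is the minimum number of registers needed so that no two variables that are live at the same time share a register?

e, i, m, j, b are mutually in conflict, so at least 5 registers are needed.
5 registers suffice: register 1 → {e, k}; register 2 → {n, b}; register 3 → {d, j}; register 4 → {f, m}; register 5 → {i}. No two conflicting variables share a register.

5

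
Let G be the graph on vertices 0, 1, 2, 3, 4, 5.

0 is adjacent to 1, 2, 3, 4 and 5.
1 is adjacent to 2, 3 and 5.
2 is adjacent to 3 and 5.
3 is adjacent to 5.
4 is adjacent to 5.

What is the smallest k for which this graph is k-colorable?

0, 1, 2, 3, 5 form a clique, so at least 5 colors are needed.
A valid assignment using 5 colors: 0=a, 1=e, 2=c, 3=d, 4=c, 5=b. Every edge joins two different colors.

5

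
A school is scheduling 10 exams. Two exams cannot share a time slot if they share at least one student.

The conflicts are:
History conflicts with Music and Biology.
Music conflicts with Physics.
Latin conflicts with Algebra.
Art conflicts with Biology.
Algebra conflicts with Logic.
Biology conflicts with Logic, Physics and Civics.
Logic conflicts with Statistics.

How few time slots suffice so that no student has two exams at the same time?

Latin and Algebra conflict, so at least 2 time slots are needed.
2 time slots suffice: time slot 1 → {Music, Algebra, Biology, Statistics}; time slot 2 → {History, Latin, Art, Logic, Physics, Civics}. Every pair that conflicts lands in different time slots.

2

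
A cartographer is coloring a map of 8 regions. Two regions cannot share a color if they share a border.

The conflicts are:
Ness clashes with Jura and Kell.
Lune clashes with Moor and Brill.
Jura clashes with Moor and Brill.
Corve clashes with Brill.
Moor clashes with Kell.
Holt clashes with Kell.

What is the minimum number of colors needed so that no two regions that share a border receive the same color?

2

Jura and Brill conflict, so at least 2 colors are needed.
2 colors suffice: color 1 → {Lune, Jura, Corve, Kell}; color 2 → {Ness, Moor, Holt, Brill}. Each listed conflict is separated.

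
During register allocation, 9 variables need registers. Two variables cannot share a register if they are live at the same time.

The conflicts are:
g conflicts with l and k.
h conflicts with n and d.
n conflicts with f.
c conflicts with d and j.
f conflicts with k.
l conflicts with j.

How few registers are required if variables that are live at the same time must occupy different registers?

3

The cycle f-k-g-l-j-c-d-h-n-f has odd length 9, so it cannot be 2-colored; at least 3 registers are needed.
3 registers suffice: register 1 → {g, n, d, j}; register 2 → {h, c, l, k}; register 3 → {f}. Every pair that conflicts lands in different registers.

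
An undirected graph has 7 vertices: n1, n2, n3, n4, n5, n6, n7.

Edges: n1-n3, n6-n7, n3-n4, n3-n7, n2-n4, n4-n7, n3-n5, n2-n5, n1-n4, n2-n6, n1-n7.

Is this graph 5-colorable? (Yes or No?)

Yes

The chromatic number is 4. n1, n3, n4, n7 form a clique, so at least 4 colors are needed.
4 colors suffice: n1=4, n2=2, n3=2, n4=1, n5=1, n6=1, n7=3.
Since 5 ≥ 4, a proper 5-coloring certainly exists.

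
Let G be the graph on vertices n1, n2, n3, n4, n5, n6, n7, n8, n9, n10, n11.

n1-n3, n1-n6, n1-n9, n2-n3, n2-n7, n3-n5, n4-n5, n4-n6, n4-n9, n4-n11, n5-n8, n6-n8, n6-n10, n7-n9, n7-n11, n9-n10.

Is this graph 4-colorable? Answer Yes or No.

Yes

The chromatic number is 3. The cycle n1-n3-n2-n7-n9-n1 has odd length 5, so it cannot be 2-colored; at least 3 colors are needed.
One proper 3-coloring: n1=R, n2=B, n3=G, n4=R, n5=B, n6=B, n7=R, n8=R, n9=B, n10=R, n11=B.
Since 4 ≥ 3, a proper 4-coloring certainly exists.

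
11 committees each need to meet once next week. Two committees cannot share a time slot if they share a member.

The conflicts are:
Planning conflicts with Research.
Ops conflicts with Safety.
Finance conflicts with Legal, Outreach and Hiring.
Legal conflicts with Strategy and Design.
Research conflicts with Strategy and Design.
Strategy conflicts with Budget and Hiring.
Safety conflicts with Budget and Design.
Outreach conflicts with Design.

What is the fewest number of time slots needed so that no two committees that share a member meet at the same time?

The cycle Safety-Design-Research-Strategy-Budget-Safety has odd length 5, so it cannot be 2-colored; at least 3 time slots are needed.
Using 3 time slots: Planning=1, Ops=1, Finance=1, Legal=2, Research=2, Strategy=1, Safety=2, Budget=3, Outreach=2, Hiring=2, Design=1. No two conflicting committees share a time slot.

3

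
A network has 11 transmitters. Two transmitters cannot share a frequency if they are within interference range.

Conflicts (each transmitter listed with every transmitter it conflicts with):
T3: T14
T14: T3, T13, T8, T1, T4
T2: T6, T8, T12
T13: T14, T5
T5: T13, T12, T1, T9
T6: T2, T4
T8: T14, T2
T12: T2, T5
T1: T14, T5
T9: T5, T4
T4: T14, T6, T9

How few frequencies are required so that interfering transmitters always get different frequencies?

3

The cycle T6-T4-T14-T8-T2-T6 has odd length 5, so it cannot be 2-colored; at least 3 frequencies are needed.
3 frequencies suffice: frequency 1 → {T14, T2, T5}; frequency 2 → {T3, T13, T8, T12, T1, T4}; frequency 3 → {T6, T9}. Each listed conflict is separated.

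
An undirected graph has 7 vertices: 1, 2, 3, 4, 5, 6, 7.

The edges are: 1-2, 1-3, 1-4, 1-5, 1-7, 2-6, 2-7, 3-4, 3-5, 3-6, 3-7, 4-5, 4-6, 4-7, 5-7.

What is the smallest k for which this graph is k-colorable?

5

1, 3, 4, 5, 7 are pairwise adjacent (a clique of size 5), so at least 5 colors are needed.
One proper 5-coloring: 1=c, 2=b, 3=b, 4=d, 5=e, 6=a, 7=a. No two adjacent vertices share a color.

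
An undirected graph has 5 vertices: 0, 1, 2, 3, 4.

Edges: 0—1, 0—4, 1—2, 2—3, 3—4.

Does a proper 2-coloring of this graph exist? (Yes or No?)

The cycle 2-3-4-0-1-2 has odd length 5, so it cannot be 2-colored; at least 3 colors are needed.
So 2 colors are not enough.

No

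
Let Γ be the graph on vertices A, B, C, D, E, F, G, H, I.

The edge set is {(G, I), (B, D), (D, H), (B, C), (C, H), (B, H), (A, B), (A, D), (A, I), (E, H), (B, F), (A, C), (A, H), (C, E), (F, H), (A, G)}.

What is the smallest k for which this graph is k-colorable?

A, B, D, H are pairwise adjacent (a clique of size 4), so at least 4 colors are needed.
4 colors suffice: color 1 → {A, E, F}; color 2 → {H, I}; color 3 → {B, G}; color 4 → {C, D}. Every edge joins two different colors.

4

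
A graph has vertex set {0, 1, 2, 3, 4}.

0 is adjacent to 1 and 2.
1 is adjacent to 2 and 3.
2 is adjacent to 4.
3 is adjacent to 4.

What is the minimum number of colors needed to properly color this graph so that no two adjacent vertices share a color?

3

0, 1, 2 are mutually adjacent, so at least 3 colors are needed.
A valid assignment using 3 colors: 0=green, 1=red, 2=blue, 3=blue, 4=red. Each edge has distinct colors on its endpoints.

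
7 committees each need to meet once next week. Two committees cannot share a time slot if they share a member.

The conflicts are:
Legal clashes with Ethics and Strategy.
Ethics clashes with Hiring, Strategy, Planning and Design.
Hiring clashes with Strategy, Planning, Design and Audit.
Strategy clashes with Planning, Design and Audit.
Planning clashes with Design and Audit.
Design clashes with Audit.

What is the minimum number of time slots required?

5

Ethics, Hiring, Strategy, Planning, Design are mutually in conflict, so at least 5 time slots are needed.
5 time slots suffice: Legal=2, Ethics=4, Hiring=3, Strategy=1, Planning=5, Design=2, Audit=4. Every pair that conflicts lands in different time slots.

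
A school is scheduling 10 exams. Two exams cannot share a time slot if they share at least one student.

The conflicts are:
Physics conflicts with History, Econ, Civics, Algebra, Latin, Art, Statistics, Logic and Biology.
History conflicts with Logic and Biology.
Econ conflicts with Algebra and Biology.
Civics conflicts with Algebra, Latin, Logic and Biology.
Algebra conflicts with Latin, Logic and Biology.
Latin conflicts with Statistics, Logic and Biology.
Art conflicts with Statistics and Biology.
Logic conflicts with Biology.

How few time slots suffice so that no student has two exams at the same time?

Physics, Civics, Algebra, Latin, Logic, Biology all conflict with each other, so at least 6 time slots are needed.
6 time slots suffice: time slot 1 → {Physics}; time slot 2 → {Statistics, Biology}; time slot 3 → {History, Econ, Latin, Art}; time slot 4 → {Logic}; time slot 5 → {Algebra}; time slot 6 → {Civics}. Every pair that conflicts lands in different time slots.

6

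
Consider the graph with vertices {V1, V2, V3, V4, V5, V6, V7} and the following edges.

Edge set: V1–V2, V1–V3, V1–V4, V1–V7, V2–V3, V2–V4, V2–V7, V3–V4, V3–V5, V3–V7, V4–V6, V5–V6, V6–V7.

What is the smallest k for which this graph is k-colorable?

4

V1, V2, V3, V4 are mutually adjacent (a clique of size 4), so at least 4 colors are needed.
4 colors suffice: color 1 → {V3, V6}; color 2 → {V1, V5}; color 3 → {V4, V7}; color 4 → {V2}. Each edge has distinct colors on its endpoints.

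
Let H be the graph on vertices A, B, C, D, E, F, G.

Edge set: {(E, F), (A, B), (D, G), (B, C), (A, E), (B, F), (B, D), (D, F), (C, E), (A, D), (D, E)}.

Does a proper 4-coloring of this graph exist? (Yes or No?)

Yes

The chromatic number is 3. A, B, D are mutually adjacent, so at least 3 colors are needed.
One proper 3-coloring: A=3, B=2, C=1, D=1, E=2, F=3, G=2.
Since 4 ≥ 3, a proper 4-coloring certainly exists.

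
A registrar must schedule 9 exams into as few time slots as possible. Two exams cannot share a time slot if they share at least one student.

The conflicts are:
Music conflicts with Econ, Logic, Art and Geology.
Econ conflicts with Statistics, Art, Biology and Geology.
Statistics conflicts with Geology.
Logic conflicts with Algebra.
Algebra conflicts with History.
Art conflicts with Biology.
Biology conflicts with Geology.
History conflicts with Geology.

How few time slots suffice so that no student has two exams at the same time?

3

Econ, Biology, Geology pairwise conflict, so at least 3 time slots are needed.
Using 3 time slots: Music=3, Econ=1, Statistics=3, Logic=1, Algebra=2, Art=2, Biology=3, History=1, Geology=2. Every pair that conflicts lands in different time slots.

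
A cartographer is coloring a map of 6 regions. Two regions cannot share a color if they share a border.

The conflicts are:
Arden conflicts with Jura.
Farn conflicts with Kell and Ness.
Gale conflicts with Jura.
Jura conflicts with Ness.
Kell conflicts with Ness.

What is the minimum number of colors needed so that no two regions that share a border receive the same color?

Farn, Kell, Ness pairwise conflict, so at least 3 colors are needed.
3 colors suffice: color 1 → {Arden, Gale, Ness}; color 2 → {Jura, Kell}; color 3 → {Farn}. Every pair that conflicts lands in different colors.

3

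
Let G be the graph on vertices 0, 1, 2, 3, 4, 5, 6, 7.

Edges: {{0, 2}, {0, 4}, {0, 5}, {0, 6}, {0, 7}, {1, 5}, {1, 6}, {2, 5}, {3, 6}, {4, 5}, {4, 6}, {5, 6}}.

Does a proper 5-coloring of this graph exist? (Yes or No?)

Yes

The chromatic number is 4. 0, 4, 5, 6 are pairwise adjacent (a clique of size 4), so at least 4 colors are needed.
A valid assignment using 4 colors: 0=a, 1=a, 2=c, 3=a, 4=d, 5=b, 6=c, 7=b.
Since 5 ≥ 4, a proper 5-coloring certainly exists.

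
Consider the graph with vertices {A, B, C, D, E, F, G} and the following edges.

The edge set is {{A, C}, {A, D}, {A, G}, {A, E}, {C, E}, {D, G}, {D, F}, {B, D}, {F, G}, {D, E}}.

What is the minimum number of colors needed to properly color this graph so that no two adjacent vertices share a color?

A, D, E form a triangle, so at least 3 colors are needed.
3 colors suffice: A=2, B=2, C=1, D=1, E=3, F=2, G=3. Every edge joins two different colors.

3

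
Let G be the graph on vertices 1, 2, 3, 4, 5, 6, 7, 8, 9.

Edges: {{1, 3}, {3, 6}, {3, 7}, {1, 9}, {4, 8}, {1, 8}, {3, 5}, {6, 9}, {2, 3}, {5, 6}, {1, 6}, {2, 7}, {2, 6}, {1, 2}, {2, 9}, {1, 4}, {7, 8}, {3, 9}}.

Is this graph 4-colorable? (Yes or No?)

No

1, 2, 3, 6, 9 are pairwise adjacent (a clique of size 5), so at least 5 colors are needed.
So 4 colors are not enough.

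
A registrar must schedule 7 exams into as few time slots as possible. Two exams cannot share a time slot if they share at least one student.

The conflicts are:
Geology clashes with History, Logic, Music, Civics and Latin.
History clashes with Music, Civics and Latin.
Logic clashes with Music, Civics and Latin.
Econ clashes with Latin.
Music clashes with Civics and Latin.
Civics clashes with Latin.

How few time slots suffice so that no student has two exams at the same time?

5

Geology, Logic, Music, Civics, Latin pairwise conflict, so at least 5 time slots are needed.
5 time slots suffice: Geology=4, History=5, Logic=5, Econ=2, Music=3, Civics=2, Latin=1. Each listed conflict is separated.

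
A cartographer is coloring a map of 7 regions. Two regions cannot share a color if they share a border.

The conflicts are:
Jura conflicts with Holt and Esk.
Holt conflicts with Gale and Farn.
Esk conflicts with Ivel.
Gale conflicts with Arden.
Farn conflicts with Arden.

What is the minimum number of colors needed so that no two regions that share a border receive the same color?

Gale and Arden conflict, so at least 2 colors are needed.
2 colors suffice: Jura=2, Holt=1, Esk=1, Gale=2, Ivel=2, Farn=2, Arden=1. No two conflicting regions share a color.

2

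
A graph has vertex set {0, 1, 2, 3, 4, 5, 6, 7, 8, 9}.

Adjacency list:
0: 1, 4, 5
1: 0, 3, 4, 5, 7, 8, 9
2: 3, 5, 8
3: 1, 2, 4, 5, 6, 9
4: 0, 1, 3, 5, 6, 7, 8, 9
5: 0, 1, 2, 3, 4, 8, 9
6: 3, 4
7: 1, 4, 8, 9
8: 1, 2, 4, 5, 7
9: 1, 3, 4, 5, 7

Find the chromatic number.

5

1, 3, 4, 5, 9 are mutually adjacent (a clique of size 5), so at least 5 colors are needed.
5 colors suffice: color a → {2, 4}; color b → {1, 6}; color c → {5, 7}; color d → {0, 3, 8}; color e → {9}. Each edge has distinct colors on its endpoints.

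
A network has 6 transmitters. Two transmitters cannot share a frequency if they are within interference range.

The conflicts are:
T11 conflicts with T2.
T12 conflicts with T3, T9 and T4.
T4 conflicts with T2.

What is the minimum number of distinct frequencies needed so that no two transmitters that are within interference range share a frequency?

T12 and T9 conflict, so at least 2 frequencies are needed.
2 frequencies suffice: frequency 1 → {T12, T2}; frequency 2 → {T11, T3, T9, T4}. No two conflicting transmitters share a frequency.

2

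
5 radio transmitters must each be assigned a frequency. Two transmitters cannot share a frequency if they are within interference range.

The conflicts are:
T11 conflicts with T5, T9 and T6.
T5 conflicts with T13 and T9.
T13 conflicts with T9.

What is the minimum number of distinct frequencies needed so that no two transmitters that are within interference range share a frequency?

T5, T13, T9 are mutually in conflict, so at least 3 frequencies are needed.
A valid assignment using 3 frequencies: T11=2, T5=3, T13=2, T9=1, T6=1. No two conflicting transmitters share a frequency.

3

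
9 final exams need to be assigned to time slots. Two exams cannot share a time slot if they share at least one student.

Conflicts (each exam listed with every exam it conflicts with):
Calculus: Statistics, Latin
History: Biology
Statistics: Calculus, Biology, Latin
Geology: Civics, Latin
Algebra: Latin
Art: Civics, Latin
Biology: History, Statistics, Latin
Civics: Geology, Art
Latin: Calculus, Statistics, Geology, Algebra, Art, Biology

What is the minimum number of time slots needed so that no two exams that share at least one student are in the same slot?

3

Calculus, Statistics, Latin all conflict with each other, so at least 3 time slots are needed.
3 time slots suffice: time slot 1 → {History, Civics, Latin}; time slot 2 → {Statistics, Geology, Algebra, Art}; time slot 3 → {Calculus, Biology}. Every pair that conflicts lands in different time slots.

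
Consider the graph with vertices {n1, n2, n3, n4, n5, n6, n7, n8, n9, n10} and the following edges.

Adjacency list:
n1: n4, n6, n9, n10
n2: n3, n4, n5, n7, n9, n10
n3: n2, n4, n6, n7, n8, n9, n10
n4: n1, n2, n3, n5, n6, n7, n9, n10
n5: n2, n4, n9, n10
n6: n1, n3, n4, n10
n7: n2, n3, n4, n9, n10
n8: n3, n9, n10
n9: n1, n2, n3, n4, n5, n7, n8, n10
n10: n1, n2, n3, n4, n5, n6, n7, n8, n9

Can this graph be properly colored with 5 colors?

n2, n3, n4, n7, n9, n10 form a clique, so at least 6 colors are needed.
So 5 colors are not enough.

No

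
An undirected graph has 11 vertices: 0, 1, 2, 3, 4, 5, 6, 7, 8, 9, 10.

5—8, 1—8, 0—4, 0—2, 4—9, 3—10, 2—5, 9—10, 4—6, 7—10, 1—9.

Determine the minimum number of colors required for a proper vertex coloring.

3

The cycle 1-8-5-2-0-4-9-1 has odd length 7, so it cannot be 2-colored; at least 3 colors are needed.
3 colors suffice: color a → {2, 3, 6, 7, 8, 9}; color b → {1, 4, 5, 10}; color c → {0}. Every edge joins two different colors.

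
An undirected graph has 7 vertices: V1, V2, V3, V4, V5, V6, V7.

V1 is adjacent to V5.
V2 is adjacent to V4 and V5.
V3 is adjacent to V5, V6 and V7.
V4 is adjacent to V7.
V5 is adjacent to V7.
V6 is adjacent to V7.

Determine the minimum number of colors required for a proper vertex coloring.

3

V3, V6, V7 form a triangle, so at least 3 colors are needed.
One proper 3-coloring: V1=1, V2=1, V3=3, V4=2, V5=2, V6=2, V7=1. Each edge has distinct colors on its endpoints.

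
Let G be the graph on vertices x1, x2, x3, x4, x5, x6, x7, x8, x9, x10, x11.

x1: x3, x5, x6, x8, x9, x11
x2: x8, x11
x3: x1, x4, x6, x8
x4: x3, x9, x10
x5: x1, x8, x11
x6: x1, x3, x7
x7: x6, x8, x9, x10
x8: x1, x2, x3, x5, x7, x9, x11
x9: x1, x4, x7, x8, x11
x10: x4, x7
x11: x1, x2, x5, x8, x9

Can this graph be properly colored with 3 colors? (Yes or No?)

No

x1, x8, x9, x11 form a clique, so at least 4 colors are needed.
So 3 colors are not enough.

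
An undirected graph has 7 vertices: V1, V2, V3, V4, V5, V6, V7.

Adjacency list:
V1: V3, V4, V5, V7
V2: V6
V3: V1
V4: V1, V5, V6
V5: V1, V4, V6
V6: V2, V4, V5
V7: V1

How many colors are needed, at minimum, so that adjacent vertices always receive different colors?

V1, V4, V5 are pairwise adjacent, so at least 3 colors are needed.
One proper 3-coloring: V1=R, V2=B, V3=B, V4=B, V5=G, V6=R, V7=B. Each edge has distinct colors on its endpoints.

3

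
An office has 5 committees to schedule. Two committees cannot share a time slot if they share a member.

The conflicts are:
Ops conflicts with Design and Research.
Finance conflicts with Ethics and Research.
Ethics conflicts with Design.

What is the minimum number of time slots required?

3

The cycle Finance-Research-Ops-Design-Ethics-Finance has odd length 5, so it cannot be 2-colored; at least 3 time slots are needed.
3 time slots suffice: Ops=1, Finance=1, Ethics=3, Design=2, Research=2. Every pair that conflicts lands in different time slots.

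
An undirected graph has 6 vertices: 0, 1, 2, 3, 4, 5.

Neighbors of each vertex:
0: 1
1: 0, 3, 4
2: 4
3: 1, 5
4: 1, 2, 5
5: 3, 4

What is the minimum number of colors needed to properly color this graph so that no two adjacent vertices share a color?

0 and 1 are adjacent, so at least 2 colors are needed.
2 colors suffice: 0=b, 1=a, 2=a, 3=b, 4=b, 5=a. Every edge joins two different colors.

2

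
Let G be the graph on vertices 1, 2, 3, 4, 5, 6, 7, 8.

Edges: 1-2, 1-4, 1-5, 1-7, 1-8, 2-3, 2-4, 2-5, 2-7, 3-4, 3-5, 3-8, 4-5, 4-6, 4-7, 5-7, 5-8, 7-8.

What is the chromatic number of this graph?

5

1, 2, 4, 5, 7 are pairwise adjacent (a clique of size 5), so at least 5 colors are needed.
5 colors suffice: color a → {4, 8}; color b → {5, 6}; color c → {2}; color d → {1, 3}; color e → {7}. No two adjacent vertices share a color.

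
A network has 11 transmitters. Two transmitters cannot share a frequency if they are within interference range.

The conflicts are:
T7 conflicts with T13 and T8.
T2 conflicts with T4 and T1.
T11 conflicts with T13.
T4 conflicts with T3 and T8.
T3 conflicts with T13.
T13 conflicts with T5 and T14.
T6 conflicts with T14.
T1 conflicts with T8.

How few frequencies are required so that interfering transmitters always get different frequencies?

The cycle T13-T3-T4-T8-T7-T13 has odd length 5, so it cannot be 2-colored; at least 3 frequencies are needed.
3 frequencies suffice: frequency 1 → {T2, T13, T6, T8}; frequency 2 → {T7, T11, T4, T5, T14, T1}; frequency 3 → {T3}. Each listed conflict is separated.

3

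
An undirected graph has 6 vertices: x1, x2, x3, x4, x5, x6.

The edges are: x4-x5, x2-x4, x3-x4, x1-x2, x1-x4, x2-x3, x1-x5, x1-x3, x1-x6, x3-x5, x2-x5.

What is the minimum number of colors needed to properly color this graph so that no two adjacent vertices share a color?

5

x1, x2, x3, x4, x5 are pairwise adjacent (a clique of size 5), so at least 5 colors are needed.
A valid assignment using 5 colors: x1=1, x2=4, x3=2, x4=5, x5=3, x6=2. Each edge has distinct colors on its endpoints.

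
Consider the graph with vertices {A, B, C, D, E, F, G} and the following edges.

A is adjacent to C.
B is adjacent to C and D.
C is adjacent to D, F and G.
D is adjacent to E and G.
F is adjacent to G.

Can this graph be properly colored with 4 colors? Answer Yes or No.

The chromatic number is 3. B, C, D are mutually adjacent, so at least 3 colors are needed.
3 colors suffice: color 1 → {C, E}; color 2 → {A, D, F}; color 3 → {B, G}.
Since 4 ≥ 3, a proper 4-coloring certainly exists.

Yes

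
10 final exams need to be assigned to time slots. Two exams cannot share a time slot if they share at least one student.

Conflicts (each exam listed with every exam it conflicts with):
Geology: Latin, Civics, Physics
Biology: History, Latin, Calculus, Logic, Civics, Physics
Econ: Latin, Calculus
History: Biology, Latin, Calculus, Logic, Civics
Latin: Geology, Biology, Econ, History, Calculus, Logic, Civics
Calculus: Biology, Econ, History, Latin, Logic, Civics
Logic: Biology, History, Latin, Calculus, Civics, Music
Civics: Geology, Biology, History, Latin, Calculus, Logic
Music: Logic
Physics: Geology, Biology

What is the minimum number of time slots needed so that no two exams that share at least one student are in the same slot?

6

Biology, History, Latin, Calculus, Logic, Civics are mutually in conflict, so at least 6 time slots are needed.
6 time slots suffice: Geology=3, Biology=4, Econ=2, History=6, Latin=1, Calculus=3, Logic=5, Civics=2, Music=1, Physics=1. Each listed conflict is separated.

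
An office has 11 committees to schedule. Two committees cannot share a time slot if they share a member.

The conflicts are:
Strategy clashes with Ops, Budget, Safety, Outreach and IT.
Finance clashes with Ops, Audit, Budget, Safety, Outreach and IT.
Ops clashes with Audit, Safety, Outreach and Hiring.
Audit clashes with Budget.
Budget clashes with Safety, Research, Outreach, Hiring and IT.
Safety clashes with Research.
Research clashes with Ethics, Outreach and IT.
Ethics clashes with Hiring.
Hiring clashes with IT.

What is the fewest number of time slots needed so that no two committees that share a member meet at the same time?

3

Finance, Audit, Budget all conflict with each other, so at least 3 time slots are needed.
3 time slots suffice: time slot 1 → {Ops, Budget, Ethics}; time slot 2 → {Strategy, Finance, Research, Hiring}; time slot 3 → {Audit, Safety, Outreach, IT}. Every pair that conflicts lands in different time slots.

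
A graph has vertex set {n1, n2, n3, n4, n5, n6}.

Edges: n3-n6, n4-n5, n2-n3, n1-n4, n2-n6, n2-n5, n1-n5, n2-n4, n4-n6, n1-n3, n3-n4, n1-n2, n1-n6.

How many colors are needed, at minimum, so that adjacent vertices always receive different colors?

n1, n2, n3, n4, n6 form a clique, so at least 5 colors are needed.
5 colors suffice: color 1 → {n2}; color 2 → {n4}; color 3 → {n1}; color 4 → {n3, n5}; color 5 → {n6}. Each edge has distinct colors on its endpoints.

5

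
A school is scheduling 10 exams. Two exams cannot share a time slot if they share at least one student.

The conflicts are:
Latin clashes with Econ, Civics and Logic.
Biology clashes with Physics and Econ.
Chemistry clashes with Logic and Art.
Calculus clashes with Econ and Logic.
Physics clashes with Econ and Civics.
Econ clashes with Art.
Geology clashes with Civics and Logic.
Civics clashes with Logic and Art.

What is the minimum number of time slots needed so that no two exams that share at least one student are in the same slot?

3

Latin, Civics, Logic pairwise conflict, so at least 3 time slots are needed.
3 time slots suffice: time slot 1 → {Econ, Logic}; time slot 2 → {Biology, Chemistry, Calculus, Civics}; time slot 3 → {Latin, Physics, Geology, Art}. Each listed conflict is separated.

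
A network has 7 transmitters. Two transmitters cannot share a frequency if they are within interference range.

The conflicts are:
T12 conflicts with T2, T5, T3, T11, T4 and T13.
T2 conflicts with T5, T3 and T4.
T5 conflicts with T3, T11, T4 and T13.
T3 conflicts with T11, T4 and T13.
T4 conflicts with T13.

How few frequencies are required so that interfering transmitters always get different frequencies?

5

T12, T5, T3, T4, T13 pairwise conflict, so at least 5 frequencies are needed.
5 frequencies suffice: frequency 1 → {T5}; frequency 2 → {T12}; frequency 3 → {T3}; frequency 4 → {T11, T4}; frequency 5 → {T2, T13}. Each listed conflict is separated.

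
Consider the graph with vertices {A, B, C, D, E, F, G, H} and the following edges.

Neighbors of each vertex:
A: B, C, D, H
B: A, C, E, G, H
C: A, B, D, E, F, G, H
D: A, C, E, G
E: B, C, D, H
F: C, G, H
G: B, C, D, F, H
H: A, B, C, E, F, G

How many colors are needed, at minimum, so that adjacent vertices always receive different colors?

C, F, G, H are pairwise adjacent (a clique of size 4), so at least 4 colors are needed.
A valid assignment using 4 colors: A=green, B=yellow, C=red, D=blue, E=green, F=yellow, G=green, H=blue. Each edge has distinct colors on its endpoints.

4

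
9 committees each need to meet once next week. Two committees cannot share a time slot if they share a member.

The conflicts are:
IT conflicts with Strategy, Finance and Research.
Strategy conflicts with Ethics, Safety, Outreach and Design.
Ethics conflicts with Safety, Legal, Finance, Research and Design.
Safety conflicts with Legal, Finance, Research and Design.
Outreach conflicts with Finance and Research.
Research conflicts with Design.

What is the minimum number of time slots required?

Ethics, Safety, Research, Design all conflict with each other, so at least 4 time slots are needed.
4 time slots suffice: time slot 1 → {IT, Safety, Outreach}; time slot 2 → {Ethics}; time slot 3 → {Strategy, Legal, Finance, Research}; time slot 4 → {Design}. No two conflicting committees share a time slot.

4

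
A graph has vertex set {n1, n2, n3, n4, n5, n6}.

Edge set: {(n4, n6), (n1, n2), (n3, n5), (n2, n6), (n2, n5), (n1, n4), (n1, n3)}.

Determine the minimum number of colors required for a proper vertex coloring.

n1 and n3 are adjacent, so at least 2 colors are needed.
2 colors suffice: color red → {n2, n3, n4}; color blue → {n1, n5, n6}. Each edge has distinct colors on its endpoints.

2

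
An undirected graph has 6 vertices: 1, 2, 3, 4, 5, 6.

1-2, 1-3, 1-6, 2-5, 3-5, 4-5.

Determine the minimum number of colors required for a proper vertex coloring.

2 and 5 are adjacent, so at least 2 colors are needed.
2 colors suffice: 1=a, 2=b, 3=b, 4=b, 5=a, 6=b. Every edge joins two different colors.

2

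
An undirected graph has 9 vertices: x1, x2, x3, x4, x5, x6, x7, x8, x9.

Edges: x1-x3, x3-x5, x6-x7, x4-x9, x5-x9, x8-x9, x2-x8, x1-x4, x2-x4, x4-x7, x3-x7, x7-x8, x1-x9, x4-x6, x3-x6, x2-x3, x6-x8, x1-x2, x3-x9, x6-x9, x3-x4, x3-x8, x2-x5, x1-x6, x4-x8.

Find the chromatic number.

x3, x4, x6, x7, x8 are pairwise adjacent (a clique of size 5), so at least 5 colors are needed.
5 colors suffice: color red → {x3}; color blue → {x4, x5}; color green → {x1, x8}; color yellow → {x2, x7, x9}; color purple → {x6}. Each edge has distinct colors on its endpoints.

5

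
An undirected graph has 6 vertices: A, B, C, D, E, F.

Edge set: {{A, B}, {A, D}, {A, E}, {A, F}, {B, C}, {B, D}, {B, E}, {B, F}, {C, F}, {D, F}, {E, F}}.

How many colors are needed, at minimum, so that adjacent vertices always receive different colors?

A, B, D, F are pairwise adjacent (a clique of size 4), so at least 4 colors are needed.
4 colors suffice: color 1 → {F}; color 2 → {B}; color 3 → {A, C}; color 4 → {D, E}. No two adjacent vertices share a color.

4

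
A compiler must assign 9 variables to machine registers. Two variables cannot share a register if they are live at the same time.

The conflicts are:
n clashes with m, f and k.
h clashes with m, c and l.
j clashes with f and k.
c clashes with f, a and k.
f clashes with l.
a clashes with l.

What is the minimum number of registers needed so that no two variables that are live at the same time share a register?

The cycle n-f-l-h-m-n has odd length 5, so it cannot be 2-colored; at least 3 registers are needed.
3 registers suffice: n=2, h=1, j=2, m=3, c=2, f=1, a=1, l=2, k=1. Every pair that conflicts lands in different registers.

3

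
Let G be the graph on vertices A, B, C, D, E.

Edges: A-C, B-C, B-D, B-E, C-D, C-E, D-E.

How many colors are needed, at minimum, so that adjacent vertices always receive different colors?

B, C, D, E are mutually adjacent (a clique of size 4), so at least 4 colors are needed.
4 colors suffice: color 1 → {C}; color 2 → {A, E}; color 3 → {B}; color 4 → {D}. Every edge joins two different colors.

4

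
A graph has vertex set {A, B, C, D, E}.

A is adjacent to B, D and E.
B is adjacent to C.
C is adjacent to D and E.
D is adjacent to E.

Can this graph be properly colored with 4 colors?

The chromatic number is 3. A, D, E form a triangle, so at least 3 colors are needed.
One proper 3-coloring: A=red, B=blue, C=red, D=blue, E=green.
Since 4 ≥ 3, a proper 4-coloring certainly exists.

Yes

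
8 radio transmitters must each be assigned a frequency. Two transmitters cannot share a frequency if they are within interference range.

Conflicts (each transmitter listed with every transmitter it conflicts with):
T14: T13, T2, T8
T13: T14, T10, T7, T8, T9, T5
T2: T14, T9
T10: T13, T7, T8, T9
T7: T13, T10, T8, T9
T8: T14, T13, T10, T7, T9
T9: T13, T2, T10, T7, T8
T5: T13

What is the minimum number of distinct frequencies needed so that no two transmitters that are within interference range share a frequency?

T13, T10, T7, T8, T9 pairwise conflict, so at least 5 frequencies are needed.
5 frequencies suffice: frequency 1 → {T13, T2}; frequency 2 → {T14, T9, T5}; frequency 3 → {T8}; frequency 4 → {T10}; frequency 5 → {T7}. Each listed conflict is separated.

5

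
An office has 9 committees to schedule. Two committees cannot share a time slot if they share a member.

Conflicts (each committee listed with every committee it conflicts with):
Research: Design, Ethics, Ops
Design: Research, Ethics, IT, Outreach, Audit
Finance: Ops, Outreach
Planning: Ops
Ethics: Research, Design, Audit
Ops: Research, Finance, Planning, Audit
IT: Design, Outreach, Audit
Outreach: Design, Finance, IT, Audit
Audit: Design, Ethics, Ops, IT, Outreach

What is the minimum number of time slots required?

4

Design, IT, Outreach, Audit pairwise conflict, so at least 4 time slots are needed.
4 time slots suffice: Research=2, Design=1, Finance=2, Planning=2, Ethics=3, Ops=1, IT=4, Outreach=3, Audit=2. Every pair that conflicts lands in different time slots.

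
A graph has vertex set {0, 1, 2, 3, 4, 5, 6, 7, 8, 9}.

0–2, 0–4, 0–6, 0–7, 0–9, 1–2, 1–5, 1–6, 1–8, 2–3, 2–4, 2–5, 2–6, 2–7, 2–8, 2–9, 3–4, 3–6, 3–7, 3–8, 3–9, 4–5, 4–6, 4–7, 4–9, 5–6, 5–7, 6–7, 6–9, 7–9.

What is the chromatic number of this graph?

6

2, 3, 4, 6, 7, 9 form a clique, so at least 6 colors are needed.
6 colors suffice: color red → {2}; color blue → {6, 8}; color green → {1, 4}; color yellow → {7}; color purple → {0, 3, 5}; color orange → {9}. Every edge joins two different colors.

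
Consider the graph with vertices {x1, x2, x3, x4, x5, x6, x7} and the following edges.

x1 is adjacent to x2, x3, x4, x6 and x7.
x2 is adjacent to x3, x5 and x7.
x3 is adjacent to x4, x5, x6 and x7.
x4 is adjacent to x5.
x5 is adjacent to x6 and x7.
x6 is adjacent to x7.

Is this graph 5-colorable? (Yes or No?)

Yes

The chromatic number is 4. x3, x5, x6, x7 are mutually adjacent (a clique of size 4), so at least 4 colors are needed.
4 colors suffice: color red → {x3}; color blue → {x1, x5}; color green → {x4, x7}; color yellow → {x2, x6}.
Since 5 ≥ 4, a proper 5-coloring certainly exists.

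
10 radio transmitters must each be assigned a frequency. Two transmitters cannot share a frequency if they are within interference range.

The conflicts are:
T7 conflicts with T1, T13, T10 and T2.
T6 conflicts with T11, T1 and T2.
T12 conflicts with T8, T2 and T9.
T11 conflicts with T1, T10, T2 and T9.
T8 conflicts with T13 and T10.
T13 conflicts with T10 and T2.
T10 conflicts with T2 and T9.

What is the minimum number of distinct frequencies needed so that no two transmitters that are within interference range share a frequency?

T7, T13, T10, T2 pairwise conflict, so at least 4 frequencies are needed.
4 frequencies suffice: frequency 1 → {T8, T1, T2, T9}; frequency 2 → {T6, T12, T10}; frequency 3 → {T11, T13}; frequency 4 → {T7}. Every pair that conflicts lands in different frequencies.

4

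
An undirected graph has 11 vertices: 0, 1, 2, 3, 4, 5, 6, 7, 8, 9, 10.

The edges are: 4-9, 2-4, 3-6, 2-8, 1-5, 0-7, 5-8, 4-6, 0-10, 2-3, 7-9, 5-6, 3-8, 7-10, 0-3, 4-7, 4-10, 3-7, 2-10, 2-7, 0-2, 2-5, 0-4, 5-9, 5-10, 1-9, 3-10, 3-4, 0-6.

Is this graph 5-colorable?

0, 2, 3, 4, 7, 10 form a clique, so at least 6 colors are needed.
So 5 colors are not enough.

No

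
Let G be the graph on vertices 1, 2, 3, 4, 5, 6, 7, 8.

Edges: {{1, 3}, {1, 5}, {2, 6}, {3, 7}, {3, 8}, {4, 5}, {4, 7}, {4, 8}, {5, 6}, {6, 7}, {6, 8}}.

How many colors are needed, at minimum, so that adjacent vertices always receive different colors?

The cycle 3-7-6-5-1-3 has odd length 5, so it cannot be 2-colored; at least 3 colors are needed.
3 colors suffice: 1=green, 2=blue, 3=red, 4=red, 5=blue, 6=red, 7=blue, 8=blue. No two adjacent vertices share a color.

3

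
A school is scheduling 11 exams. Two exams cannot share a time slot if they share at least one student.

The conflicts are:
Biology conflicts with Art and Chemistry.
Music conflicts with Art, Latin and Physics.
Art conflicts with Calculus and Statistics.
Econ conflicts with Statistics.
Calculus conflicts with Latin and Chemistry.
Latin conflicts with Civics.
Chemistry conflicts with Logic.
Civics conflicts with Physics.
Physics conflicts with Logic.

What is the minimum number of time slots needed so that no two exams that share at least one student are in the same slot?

Music and Physics conflict, so at least 2 time slots are needed.
2 time slots suffice: time slot 1 → {Art, Econ, Latin, Chemistry, Physics}; time slot 2 → {Biology, Music, Calculus, Statistics, Civics, Logic}. Each listed conflict is separated.

2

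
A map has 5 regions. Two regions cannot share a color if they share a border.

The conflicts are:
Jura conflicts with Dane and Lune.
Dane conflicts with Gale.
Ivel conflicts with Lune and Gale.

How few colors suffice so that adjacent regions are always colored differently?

The cycle Lune-Jura-Dane-Gale-Ivel-Lune has odd length 5, so it cannot be 2-colored; at least 3 colors are needed.
3 colors suffice: Jura=2, Dane=1, Ivel=1, Lune=3, Gale=2. Each listed conflict is separated.

3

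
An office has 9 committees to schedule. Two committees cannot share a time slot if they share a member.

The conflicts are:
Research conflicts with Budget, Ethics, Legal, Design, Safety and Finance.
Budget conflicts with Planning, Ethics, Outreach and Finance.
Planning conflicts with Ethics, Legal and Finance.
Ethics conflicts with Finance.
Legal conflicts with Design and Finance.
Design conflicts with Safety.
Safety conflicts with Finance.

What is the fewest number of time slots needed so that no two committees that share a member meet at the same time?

4

Research, Budget, Ethics, Finance all conflict with each other, so at least 4 time slots are needed.
4 time slots suffice: Research=2, Budget=3, Planning=2, Ethics=4, Legal=3, Design=1, Safety=3, Outreach=1, Finance=1. No two conflicting committees share a time slot.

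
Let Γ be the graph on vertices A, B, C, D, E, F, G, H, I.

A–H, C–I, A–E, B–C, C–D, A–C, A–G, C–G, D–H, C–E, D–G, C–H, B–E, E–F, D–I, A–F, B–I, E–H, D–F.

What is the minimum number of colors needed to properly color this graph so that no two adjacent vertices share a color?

4

A, C, E, H are pairwise adjacent (a clique of size 4), so at least 4 colors are needed.
A valid assignment using 4 colors: A=3, B=3, C=1, D=2, E=2, F=1, G=4, H=4, I=4. Each edge has distinct colors on its endpoints.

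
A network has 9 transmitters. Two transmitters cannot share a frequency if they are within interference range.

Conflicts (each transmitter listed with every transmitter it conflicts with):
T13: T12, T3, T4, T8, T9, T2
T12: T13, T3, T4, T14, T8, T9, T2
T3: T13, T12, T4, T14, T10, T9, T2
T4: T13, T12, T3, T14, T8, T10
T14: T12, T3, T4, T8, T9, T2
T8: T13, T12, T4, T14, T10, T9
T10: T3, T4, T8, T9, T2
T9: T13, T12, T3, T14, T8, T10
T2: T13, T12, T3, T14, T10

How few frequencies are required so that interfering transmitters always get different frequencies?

T12, T3, T14, T2 are mutually in conflict, so at least 4 frequencies are needed.
A valid assignment using 4 frequencies: T13=3, T12=1, T3=2, T4=4, T14=3, T8=2, T10=1, T9=4, T2=4. Every pair that conflicts lands in different frequencies.

4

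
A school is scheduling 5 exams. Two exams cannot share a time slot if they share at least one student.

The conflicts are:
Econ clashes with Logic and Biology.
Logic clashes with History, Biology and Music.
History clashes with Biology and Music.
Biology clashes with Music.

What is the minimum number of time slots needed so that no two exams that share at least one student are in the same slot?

Logic, History, Biology, Music all conflict with each other, so at least 4 time slots are needed.
4 time slots suffice: time slot 1 → {Biology}; time slot 2 → {Logic}; time slot 3 → {Econ, Music}; time slot 4 → {History}. Each listed conflict is separated.

4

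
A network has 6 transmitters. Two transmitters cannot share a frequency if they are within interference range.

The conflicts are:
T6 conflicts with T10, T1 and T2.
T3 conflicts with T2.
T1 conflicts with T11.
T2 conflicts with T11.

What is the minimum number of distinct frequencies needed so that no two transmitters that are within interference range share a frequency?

T6 and T10 conflict, so at least 2 frequencies are needed.
A valid assignment using 2 frequencies: T6=1, T10=2, T3=1, T1=2, T2=2, T11=1. Each listed conflict is separated.

2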